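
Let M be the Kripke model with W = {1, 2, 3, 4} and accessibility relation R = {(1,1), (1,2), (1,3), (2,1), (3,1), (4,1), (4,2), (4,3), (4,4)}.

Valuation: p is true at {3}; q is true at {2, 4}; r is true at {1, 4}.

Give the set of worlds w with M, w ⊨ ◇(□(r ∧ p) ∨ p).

1: successors {1, 2, 3}; □(r ∧ p) ∨ p there: 1:F, 2:F, 3:T. ✓
2: successors {1}; □(r ∧ p) ∨ p there: 1:F. ✗
3: successors {1}; □(r ∧ p) ∨ p there: 1:F. ✗
4: successors {1, 2, 3, 4}; □(r ∧ p) ∨ p there: 1:F, 2:F, 3:T, 4:F. ✓

{1, 4}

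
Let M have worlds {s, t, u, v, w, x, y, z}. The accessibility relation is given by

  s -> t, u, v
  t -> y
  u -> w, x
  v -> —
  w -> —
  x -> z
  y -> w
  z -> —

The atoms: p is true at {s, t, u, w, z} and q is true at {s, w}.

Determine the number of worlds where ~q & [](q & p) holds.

3

s: ~q is F, [](q & p) is F. ✗
t: ~q is T, [](q & p) is F. ✗
u: ~q is T, [](q & p) is F. ✗
v: ~q is T, [](q & p) is T. ✓
w: ~q is F, [](q & p) is T. ✗
x: ~q is T, [](q & p) is F. ✗
y: ~q is T, [](q & p) is T. ✓
z: ~q is T, [](q & p) is T. ✓
Satisfying worlds: {v, y, z}.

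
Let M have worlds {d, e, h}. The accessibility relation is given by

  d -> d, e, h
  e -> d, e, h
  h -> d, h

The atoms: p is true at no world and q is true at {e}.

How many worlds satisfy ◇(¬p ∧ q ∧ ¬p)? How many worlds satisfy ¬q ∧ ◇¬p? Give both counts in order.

For ◇(¬p ∧ q ∧ ¬p):
d: successors {d, e, h}; ¬p ∧ q ∧ ¬p there: d:F, e:T, h:F. ✓
e: successors {d, e, h}; ¬p ∧ q ∧ ¬p there: d:F, e:T, h:F. ✓
h: successors {d, h}; ¬p ∧ q ∧ ¬p there: d:F, h:F. ✗
— 2 worlds.
For ¬q ∧ ◇¬p:
d: ¬q is T, ◇¬p is T. ✓
e: ¬q is F, ◇¬p is T. ✗
h: ¬q is T, ◇¬p is T. ✓
— 2 worlds.

2 and 2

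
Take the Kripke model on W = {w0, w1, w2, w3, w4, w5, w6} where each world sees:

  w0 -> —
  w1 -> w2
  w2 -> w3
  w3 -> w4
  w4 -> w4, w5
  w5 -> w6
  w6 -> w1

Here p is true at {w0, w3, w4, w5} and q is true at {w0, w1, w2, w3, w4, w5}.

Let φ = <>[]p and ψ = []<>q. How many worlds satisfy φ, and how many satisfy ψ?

For <>[]p:
w0: no successors, so <>[]p fails. ✗
w1: successors {w2}; []p there: w2:T. ✓
w2: successors {w3}; []p there: w3:T. ✓
w3: successors {w4}; []p there: w4:T. ✓
w4: successors {w4, w5}; []p there: w4:T, w5:F. ✓
w5: successors {w6}; []p there: w6:F. ✗
w6: successors {w1}; []p there: w1:F. ✗
— 4 worlds.
For []<>q:
w0: no successors, so []<>q holds vacuously. ✓
w1: successors {w2}; <>q there: w2:T. ✓
w2: successors {w3}; <>q there: w3:T. ✓
w3: successors {w4}; <>q there: w4:T. ✓
w4: successors {w4, w5}; <>q there: w4:T, w5:F. ✗
w5: successors {w6}; <>q there: w6:T. ✓
w6: successors {w1}; <>q there: w1:T. ✓
— 6 worlds.

4 and 6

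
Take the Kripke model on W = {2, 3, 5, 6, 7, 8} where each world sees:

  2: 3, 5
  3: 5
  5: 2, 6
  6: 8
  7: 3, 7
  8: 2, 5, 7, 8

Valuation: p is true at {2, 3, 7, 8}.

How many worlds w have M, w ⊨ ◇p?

2: successors {3, 5}; p there: 3:T, 5:F. ✓
3: successors {5}; p there: 5:F. ✗
5: successors {2, 6}; p there: 2:T, 6:F. ✓
6: successors {8}; p there: 8:T. ✓
7: successors {3, 7}; p there: 3:T, 7:T. ✓
8: successors {2, 5, 7, 8}; p there: 2:T, 5:F, 7:T, 8:T. ✓
Satisfying worlds: {2, 5, 6, 7, 8}.

5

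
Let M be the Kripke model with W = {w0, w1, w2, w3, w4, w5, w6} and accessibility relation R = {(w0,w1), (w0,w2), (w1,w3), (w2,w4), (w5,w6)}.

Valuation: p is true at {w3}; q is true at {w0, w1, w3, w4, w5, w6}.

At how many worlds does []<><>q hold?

3

w0: successors {w1, w2}; <><>q there: w1:F, w2:F. ✗
w1: successors {w3}; <><>q there: w3:F. ✗
w2: successors {w4}; <><>q there: w4:F. ✗
w3: no successors, so []<><>q holds vacuously. ✓
w4: no successors, so []<><>q holds vacuously. ✓
w5: successors {w6}; <><>q there: w6:F. ✗
w6: no successors, so []<><>q holds vacuously. ✓
Satisfying worlds: {w3, w4, w6}.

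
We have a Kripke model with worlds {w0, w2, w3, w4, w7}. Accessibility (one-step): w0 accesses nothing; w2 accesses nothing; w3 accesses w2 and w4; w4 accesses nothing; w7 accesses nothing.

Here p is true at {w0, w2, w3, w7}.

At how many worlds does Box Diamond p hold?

4

w0: no successors, so Box Diamond p holds vacuously. ✓
w2: no successors, so Box Diamond p holds vacuously. ✓
w3: successors {w2, w4}; Diamond p there: w2:F, w4:F. ✗
w4: no successors, so Box Diamond p holds vacuously. ✓
w7: no successors, so Box Diamond p holds vacuously. ✓
Satisfying worlds: {w0, w2, w4, w7}.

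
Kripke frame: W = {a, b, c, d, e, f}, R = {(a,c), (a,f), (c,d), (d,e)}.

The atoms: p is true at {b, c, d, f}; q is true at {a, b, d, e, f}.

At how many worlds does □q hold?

a: successors {c, f}; q there: c:F, f:T. ✗
b: no successors, so □q holds vacuously. ✓
c: successors {d}; q there: d:T. ✓
d: successors {e}; q there: e:T. ✓
e: no successors, so □q holds vacuously. ✓
f: no successors, so □q holds vacuously. ✓
Satisfying worlds: {b, c, d, e, f}.

5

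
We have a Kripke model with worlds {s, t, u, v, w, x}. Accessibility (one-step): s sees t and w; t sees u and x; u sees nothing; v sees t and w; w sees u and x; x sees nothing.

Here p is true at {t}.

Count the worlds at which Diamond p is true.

s: successors {t, w}; p there: t:T, w:F. ✓
t: successors {u, x}; p there: u:F, x:F. ✗
u: no successors, so Diamond p fails. ✗
v: successors {t, w}; p there: t:T, w:F. ✓
w: successors {u, x}; p there: u:F, x:F. ✗
x: no successors, so Diamond p fails. ✗
Satisfying worlds: {s, v}.

2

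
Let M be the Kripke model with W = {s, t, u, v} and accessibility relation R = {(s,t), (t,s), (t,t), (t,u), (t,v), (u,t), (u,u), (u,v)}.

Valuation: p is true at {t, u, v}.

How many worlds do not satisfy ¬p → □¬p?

s: ¬p is T, □¬p is F. ✗
t: ¬p is F, □¬p is F. ✓
u: ¬p is F, □¬p is F. ✓
v: ¬p is F, □¬p is T. ✓
Satisfying worlds: {t, u, v}.
So ¬p → □¬p fails at the other 1 world.

1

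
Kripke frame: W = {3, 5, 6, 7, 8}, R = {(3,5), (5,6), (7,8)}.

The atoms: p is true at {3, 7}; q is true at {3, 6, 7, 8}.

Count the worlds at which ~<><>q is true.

4

3: <><>q is T. ✗
5: <><>q is F. ✓
6: <><>q is F. ✓
7: <><>q is F. ✓
8: <><>q is F. ✓
Satisfying worlds: {5, 6, 7, 8}.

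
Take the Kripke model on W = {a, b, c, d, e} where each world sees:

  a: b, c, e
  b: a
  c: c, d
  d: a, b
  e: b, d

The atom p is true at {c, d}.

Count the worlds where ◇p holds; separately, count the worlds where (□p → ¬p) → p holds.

3 and 2

For ◇p:
a: successors {b, c, e}; p there: b:F, c:T, e:F. ✓
b: successors {a}; p there: a:F. ✗
c: successors {c, d}; p there: c:T, d:T. ✓
d: successors {a, b}; p there: a:F, b:F. ✗
e: successors {b, d}; p there: b:F, d:T. ✓
— 3 worlds.
For (□p → ¬p) → p:
a: □p → ¬p is T, p is F. ✗
b: □p → ¬p is T, p is F. ✗
c: □p → ¬p is F, p is T. ✓
d: □p → ¬p is T, p is T. ✓
e: □p → ¬p is T, p is F. ✗
— 2 worlds.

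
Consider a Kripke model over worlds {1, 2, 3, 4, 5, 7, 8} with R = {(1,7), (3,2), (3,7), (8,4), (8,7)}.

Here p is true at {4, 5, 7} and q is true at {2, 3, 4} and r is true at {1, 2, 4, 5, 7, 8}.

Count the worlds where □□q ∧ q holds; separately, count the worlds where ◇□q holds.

For □□q ∧ q:
1: □□q is T, q is F. ✗
2: □□q is T, q is T. ✓
3: □□q is T, q is T. ✓
4: □□q is T, q is T. ✓
5: □□q is T, q is F. ✗
7: □□q is T, q is F. ✗
8: □□q is T, q is F. ✗
— 3 worlds.
For ◇□q:
1: successors {7}; □q there: 7:T. ✓
2: no successors, so ◇□q fails. ✗
3: successors {2, 7}; □q there: 2:T, 7:T. ✓
4: no successors, so ◇□q fails. ✗
5: no successors, so ◇□q fails. ✗
7: no successors, so ◇□q fails. ✗
8: successors {4, 7}; □q there: 4:T, 7:T. ✓
— 3 worlds.

3 and 3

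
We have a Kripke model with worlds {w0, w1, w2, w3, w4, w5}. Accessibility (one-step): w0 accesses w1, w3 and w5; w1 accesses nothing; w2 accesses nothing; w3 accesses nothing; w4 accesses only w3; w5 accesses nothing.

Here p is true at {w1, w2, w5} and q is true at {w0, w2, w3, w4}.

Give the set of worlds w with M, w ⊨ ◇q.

{w0, w4}

w0: successors {w1, w3, w5}; q there: w1:F, w3:T, w5:F. ✓
w1: no successors, so ◇q fails. ✗
w2: no successors, so ◇q fails. ✗
w3: no successors, so ◇q fails. ✗
w4: successors {w3}; q there: w3:T. ✓
w5: no successors, so ◇q fails. ✗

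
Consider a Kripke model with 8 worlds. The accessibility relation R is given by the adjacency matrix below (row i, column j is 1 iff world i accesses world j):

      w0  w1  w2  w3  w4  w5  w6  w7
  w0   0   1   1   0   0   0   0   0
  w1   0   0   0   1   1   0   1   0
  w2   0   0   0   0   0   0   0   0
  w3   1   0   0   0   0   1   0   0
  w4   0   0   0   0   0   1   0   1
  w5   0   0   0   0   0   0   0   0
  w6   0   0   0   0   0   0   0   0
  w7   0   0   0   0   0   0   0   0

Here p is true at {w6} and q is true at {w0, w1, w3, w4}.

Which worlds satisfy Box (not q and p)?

{w2, w5, w6, w7}

w0: successors {w1, w2}; not q and p there: w1:F, w2:F. ✗
w1: successors {w3, w4, w6}; not q and p there: w3:F, w4:F, w6:T. ✗
w2: no successors, so Box (not q and p) holds vacuously. ✓
w3: successors {w0, w5}; not q and p there: w0:F, w5:F. ✗
w4: successors {w5, w7}; not q and p there: w5:F, w7:F. ✗
w5: no successors, so Box (not q and p) holds vacuously. ✓
w6: no successors, so Box (not q and p) holds vacuously. ✓
w7: no successors, so Box (not q and p) holds vacuously. ✓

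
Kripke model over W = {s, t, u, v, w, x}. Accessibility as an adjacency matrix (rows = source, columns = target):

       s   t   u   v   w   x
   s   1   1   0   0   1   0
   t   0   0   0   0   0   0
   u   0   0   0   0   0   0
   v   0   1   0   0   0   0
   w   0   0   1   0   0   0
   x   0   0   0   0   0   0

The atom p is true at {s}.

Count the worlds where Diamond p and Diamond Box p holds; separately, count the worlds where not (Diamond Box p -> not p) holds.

For Diamond p and Diamond Box p:
s: Diamond p is T, Diamond Box p is T. ✓
t: Diamond p is F, Diamond Box p is F. ✗
u: Diamond p is F, Diamond Box p is F. ✗
v: Diamond p is F, Diamond Box p is T. ✗
w: Diamond p is F, Diamond Box p is T. ✗
x: Diamond p is F, Diamond Box p is F. ✗
— 1 world.
For not (Diamond Box p -> not p):
s: Diamond Box p -> not p is F. ✓
t: Diamond Box p -> not p is T. ✗
u: Diamond Box p -> not p is T. ✗
v: Diamond Box p -> not p is T. ✗
w: Diamond Box p -> not p is T. ✗
x: Diamond Box p -> not p is T. ✗
— 1 world.

1 and 1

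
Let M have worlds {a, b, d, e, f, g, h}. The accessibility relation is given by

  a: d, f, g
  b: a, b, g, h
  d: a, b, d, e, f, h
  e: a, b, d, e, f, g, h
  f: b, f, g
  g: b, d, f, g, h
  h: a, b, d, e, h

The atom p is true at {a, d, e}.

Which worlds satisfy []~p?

a: successors {d, f, g}; ~p there: d:F, f:T, g:T. ✗
b: successors {a, b, g, h}; ~p there: a:F, b:T, g:T, h:T. ✗
d: successors {a, b, d, e, f, h}; ~p there: a:F, b:T, d:F, e:F, f:T, h:T. ✗
e: successors {a, b, d, e, f, g, h}; ~p there: a:F, b:T, d:F, e:F, f:T, g:T, h:T. ✗
f: successors {b, f, g}; ~p there: b:T, f:T, g:T. ✓
g: successors {b, d, f, g, h}; ~p there: b:T, d:F, f:T, g:T, h:T. ✗
h: successors {a, b, d, e, h}; ~p there: a:F, b:T, d:F, e:F, h:T. ✗

{f}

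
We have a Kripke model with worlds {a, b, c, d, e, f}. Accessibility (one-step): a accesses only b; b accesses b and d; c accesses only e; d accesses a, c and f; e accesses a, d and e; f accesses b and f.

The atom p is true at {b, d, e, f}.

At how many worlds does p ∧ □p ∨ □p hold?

4

a: p ∧ □p is F, □p is T. ✓
b: p ∧ □p is T, □p is T. ✓
c: p ∧ □p is F, □p is T. ✓
d: p ∧ □p is F, □p is F. ✗
e: p ∧ □p is F, □p is F. ✗
f: p ∧ □p is T, □p is T. ✓
Satisfying worlds: {a, b, c, f}.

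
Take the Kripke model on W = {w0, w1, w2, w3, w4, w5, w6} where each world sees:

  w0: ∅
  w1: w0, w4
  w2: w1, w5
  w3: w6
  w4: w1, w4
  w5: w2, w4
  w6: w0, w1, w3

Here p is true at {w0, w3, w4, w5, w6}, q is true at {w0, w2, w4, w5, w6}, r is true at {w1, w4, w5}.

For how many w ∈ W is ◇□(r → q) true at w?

4

w0: no successors, so ◇□(r → q) fails. ✗
w1: successors {w0, w4}; □(r → q) there: w0:T, w4:F. ✓
w2: successors {w1, w5}; □(r → q) there: w1:T, w5:T. ✓
w3: successors {w6}; □(r → q) there: w6:F. ✗
w4: successors {w1, w4}; □(r → q) there: w1:T, w4:F. ✓
w5: successors {w2, w4}; □(r → q) there: w2:F, w4:F. ✗
w6: successors {w0, w1, w3}; □(r → q) there: w0:T, w1:T, w3:T. ✓
Satisfying worlds: {w1, w2, w4, w6}.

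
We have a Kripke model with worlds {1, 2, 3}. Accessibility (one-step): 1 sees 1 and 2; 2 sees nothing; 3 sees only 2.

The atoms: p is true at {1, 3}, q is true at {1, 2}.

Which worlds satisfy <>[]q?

1: successors {1, 2}; []q there: 1:T, 2:T. ✓
2: no successors, so <>[]q fails. ✗
3: successors {2}; []q there: 2:T. ✓

{1, 3}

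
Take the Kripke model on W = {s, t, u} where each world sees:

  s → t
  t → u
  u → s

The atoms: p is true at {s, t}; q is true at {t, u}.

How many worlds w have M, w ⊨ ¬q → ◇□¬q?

s: ¬q is T, ◇□¬q is F. ✗
t: ¬q is F, ◇□¬q is T. ✓
u: ¬q is F, ◇□¬q is F. ✓
Satisfying worlds: {t, u}.

2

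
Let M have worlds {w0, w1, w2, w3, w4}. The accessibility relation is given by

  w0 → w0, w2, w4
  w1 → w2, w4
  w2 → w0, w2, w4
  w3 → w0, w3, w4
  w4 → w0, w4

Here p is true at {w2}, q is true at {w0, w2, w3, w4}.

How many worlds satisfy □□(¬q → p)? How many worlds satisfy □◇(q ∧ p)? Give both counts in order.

For □□(¬q → p):
w0: successors {w0, w2, w4}; □(¬q → p) there: w0:T, w2:T, w4:T. ✓
w1: successors {w2, w4}; □(¬q → p) there: w2:T, w4:T. ✓
w2: successors {w0, w2, w4}; □(¬q → p) there: w0:T, w2:T, w4:T. ✓
w3: successors {w0, w3, w4}; □(¬q → p) there: w0:T, w3:T, w4:T. ✓
w4: successors {w0, w4}; □(¬q → p) there: w0:T, w4:T. ✓
— 5 worlds.
For □◇(q ∧ p):
w0: successors {w0, w2, w4}; ◇(q ∧ p) there: w0:T, w2:T, w4:F. ✗
w1: successors {w2, w4}; ◇(q ∧ p) there: w2:T, w4:F. ✗
w2: successors {w0, w2, w4}; ◇(q ∧ p) there: w0:T, w2:T, w4:F. ✗
w3: successors {w0, w3, w4}; ◇(q ∧ p) there: w0:T, w3:F, w4:F. ✗
w4: successors {w0, w4}; ◇(q ∧ p) there: w0:T, w4:F. ✗
— 0 worlds.

5 and 0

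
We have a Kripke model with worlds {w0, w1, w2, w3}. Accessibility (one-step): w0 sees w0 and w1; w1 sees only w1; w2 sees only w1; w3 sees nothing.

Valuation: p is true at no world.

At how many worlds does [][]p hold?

w0: successors {w0, w1}; []p there: w0:F, w1:F. ✗
w1: successors {w1}; []p there: w1:F. ✗
w2: successors {w1}; []p there: w1:F. ✗
w3: no successors, so [][]p holds vacuously. ✓
Satisfying worlds: {w3}.

1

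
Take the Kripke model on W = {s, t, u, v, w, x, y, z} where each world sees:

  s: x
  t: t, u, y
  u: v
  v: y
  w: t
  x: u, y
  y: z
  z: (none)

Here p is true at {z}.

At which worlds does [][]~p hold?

{s, u, w, y, z}

s: successors {x}; []~p there: x:T. ✓
t: successors {t, u, y}; []~p there: t:T, u:T, y:F. ✗
u: successors {v}; []~p there: v:T. ✓
v: successors {y}; []~p there: y:F. ✗
w: successors {t}; []~p there: t:T. ✓
x: successors {u, y}; []~p there: u:T, y:F. ✗
y: successors {z}; []~p there: z:T. ✓
z: no successors, so [][]~p holds vacuously. ✓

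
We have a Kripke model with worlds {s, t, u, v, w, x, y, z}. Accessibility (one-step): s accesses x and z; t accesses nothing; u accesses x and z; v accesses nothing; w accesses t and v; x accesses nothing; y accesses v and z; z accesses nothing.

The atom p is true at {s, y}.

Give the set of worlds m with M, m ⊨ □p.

{t, v, x, z}

s: successors {x, z}; p there: x:F, z:F. ✗
t: no successors, so □p holds vacuously. ✓
u: successors {x, z}; p there: x:F, z:F. ✗
v: no successors, so □p holds vacuously. ✓
w: successors {t, v}; p there: t:F, v:F. ✗
x: no successors, so □p holds vacuously. ✓
y: successors {v, z}; p there: v:F, z:F. ✗
z: no successors, so □p holds vacuously. ✓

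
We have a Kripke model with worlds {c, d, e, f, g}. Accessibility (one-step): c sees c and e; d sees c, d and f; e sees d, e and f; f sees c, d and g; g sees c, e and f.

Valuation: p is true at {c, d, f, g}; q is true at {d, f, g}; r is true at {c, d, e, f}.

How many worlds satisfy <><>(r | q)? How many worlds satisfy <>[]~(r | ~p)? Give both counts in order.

For <><>(r | q):
c: successors {c, e}; <>(r | q) there: c:T, e:T. ✓
d: successors {c, d, f}; <>(r | q) there: c:T, d:T, f:T. ✓
e: successors {d, e, f}; <>(r | q) there: d:T, e:T, f:T. ✓
f: successors {c, d, g}; <>(r | q) there: c:T, d:T, g:T. ✓
g: successors {c, e, f}; <>(r | q) there: c:T, e:T, f:T. ✓
— 5 worlds.
For <>[]~(r | ~p):
c: successors {c, e}; []~(r | ~p) there: c:F, e:F. ✗
d: successors {c, d, f}; []~(r | ~p) there: c:F, d:F, f:F. ✗
e: successors {d, e, f}; []~(r | ~p) there: d:F, e:F, f:F. ✗
f: successors {c, d, g}; []~(r | ~p) there: c:F, d:F, g:F. ✗
g: successors {c, e, f}; []~(r | ~p) there: c:F, e:F, f:F. ✗
— 0 worlds.

5 and 0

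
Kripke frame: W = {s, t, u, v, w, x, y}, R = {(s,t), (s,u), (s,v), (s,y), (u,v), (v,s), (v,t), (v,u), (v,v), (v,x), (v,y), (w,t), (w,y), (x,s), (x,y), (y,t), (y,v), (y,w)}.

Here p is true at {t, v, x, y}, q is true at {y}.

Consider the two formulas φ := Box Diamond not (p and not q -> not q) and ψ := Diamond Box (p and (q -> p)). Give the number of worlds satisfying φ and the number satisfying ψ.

For Box Diamond not (p and not q -> not q):
s: successors {t, u, v, y}; Diamond not (p and not q -> not q) there: t:F, u:F, v:F, y:F. ✗
t: no successors, so Box Diamond not (p and not q -> not q) holds vacuously. ✓
u: successors {v}; Diamond not (p and not q -> not q) there: v:F. ✗
v: successors {s, t, u, v, x, y}; Diamond not (p and not q -> not q) there: s:F, t:F, u:F, v:F, x:F, y:F. ✗
w: successors {t, y}; Diamond not (p and not q -> not q) there: t:F, y:F. ✗
x: successors {s, y}; Diamond not (p and not q -> not q) there: s:F, y:F. ✗
y: successors {t, v, w}; Diamond not (p and not q -> not q) there: t:F, v:F, w:F. ✗
— 1 world.
For Diamond Box (p and (q -> p)):
s: successors {t, u, v, y}; Box (p and (q -> p)) there: t:T, u:T, v:F, y:F. ✓
t: no successors, so Diamond Box (p and (q -> p)) fails. ✗
u: successors {v}; Box (p and (q -> p)) there: v:F. ✗
v: successors {s, t, u, v, x, y}; Box (p and (q -> p)) there: s:F, t:T, u:T, v:F, x:F, y:F. ✓
w: successors {t, y}; Box (p and (q -> p)) there: t:T, y:F. ✓
x: successors {s, y}; Box (p and (q -> p)) there: s:F, y:F. ✗
y: successors {t, v, w}; Box (p and (q -> p)) there: t:T, v:F, w:T. ✓
— 4 worlds.

1 and 4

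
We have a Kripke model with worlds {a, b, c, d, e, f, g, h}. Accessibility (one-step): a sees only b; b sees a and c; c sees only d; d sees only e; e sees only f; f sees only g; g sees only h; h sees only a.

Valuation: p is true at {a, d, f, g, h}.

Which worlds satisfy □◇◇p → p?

a: □◇◇p is T, p is T. ✓
b: □◇◇p is F, p is F. ✓
c: □◇◇p is T, p is F. ✗
d: □◇◇p is T, p is T. ✓
e: □◇◇p is T, p is F. ✗
f: □◇◇p is T, p is T. ✓
g: □◇◇p is F, p is T. ✓
h: □◇◇p is T, p is T. ✓

{a, b, d, f, g, h}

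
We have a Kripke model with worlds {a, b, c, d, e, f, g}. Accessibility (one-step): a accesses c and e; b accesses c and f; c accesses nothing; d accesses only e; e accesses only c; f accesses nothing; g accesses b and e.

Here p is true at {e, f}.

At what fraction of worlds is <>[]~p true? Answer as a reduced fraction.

5/7

a: successors {c, e}; []~p there: c:T, e:T. ✓
b: successors {c, f}; []~p there: c:T, f:T. ✓
c: no successors, so <>[]~p fails. ✗
d: successors {e}; []~p there: e:T. ✓
e: successors {c}; []~p there: c:T. ✓
f: no successors, so <>[]~p fails. ✗
g: successors {b, e}; []~p there: b:F, e:T. ✓
That's 5 of 7 worlds, so 5/7.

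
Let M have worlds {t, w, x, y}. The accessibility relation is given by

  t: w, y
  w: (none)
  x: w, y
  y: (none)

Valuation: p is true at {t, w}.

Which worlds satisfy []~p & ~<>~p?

{w, y}

t: []~p is F, ~<>~p is F. ✗
w: []~p is T, ~<>~p is T. ✓
x: []~p is F, ~<>~p is F. ✗
y: []~p is T, ~<>~p is T. ✓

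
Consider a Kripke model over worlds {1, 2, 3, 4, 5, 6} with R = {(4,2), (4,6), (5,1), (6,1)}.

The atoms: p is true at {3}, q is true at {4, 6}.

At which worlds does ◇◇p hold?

∅

1: no successors, so ◇◇p fails. ✗
2: no successors, so ◇◇p fails. ✗
3: no successors, so ◇◇p fails. ✗
4: successors {2, 6}; ◇p there: 2:F, 6:F. ✗
5: successors {1}; ◇p there: 1:F. ✗
6: successors {1}; ◇p there: 1:F. ✗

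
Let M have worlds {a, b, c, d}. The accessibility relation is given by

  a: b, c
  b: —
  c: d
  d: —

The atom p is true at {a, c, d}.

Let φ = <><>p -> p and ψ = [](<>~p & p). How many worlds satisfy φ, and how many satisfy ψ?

For <><>p -> p:
a: <><>p is T, p is T. ✓
b: <><>p is F, p is F. ✓
c: <><>p is F, p is T. ✓
d: <><>p is F, p is T. ✓
— 4 worlds.
For [](<>~p & p):
a: successors {b, c}; <>~p & p there: b:F, c:F. ✗
b: no successors, so [](<>~p & p) holds vacuously. ✓
c: successors {d}; <>~p & p there: d:F. ✗
d: no successors, so [](<>~p & p) holds vacuously. ✓
— 2 worlds.

4 and 2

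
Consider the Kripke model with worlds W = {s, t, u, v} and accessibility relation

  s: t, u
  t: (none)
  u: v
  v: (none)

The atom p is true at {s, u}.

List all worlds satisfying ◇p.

{s}

s: successors {t, u}; p there: t:F, u:T. ✓
t: no successors, so ◇p fails. ✗
u: successors {v}; p there: v:F. ✗
v: no successors, so ◇p fails. ✗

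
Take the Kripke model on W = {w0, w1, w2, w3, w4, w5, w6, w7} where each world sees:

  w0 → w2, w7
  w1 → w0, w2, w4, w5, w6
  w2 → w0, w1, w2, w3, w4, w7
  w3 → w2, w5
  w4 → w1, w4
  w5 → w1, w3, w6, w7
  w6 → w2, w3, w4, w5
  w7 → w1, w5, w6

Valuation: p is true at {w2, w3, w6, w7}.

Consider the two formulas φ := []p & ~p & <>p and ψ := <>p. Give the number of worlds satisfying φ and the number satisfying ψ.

For []p & ~p & <>p:
w0: []p & ~p is T, <>p is T. ✓
w1: []p & ~p is F, <>p is T. ✗
w2: []p & ~p is F, <>p is T. ✗
w3: []p & ~p is F, <>p is T. ✗
w4: []p & ~p is F, <>p is F. ✗
w5: []p & ~p is F, <>p is T. ✗
w6: []p & ~p is F, <>p is T. ✗
w7: []p & ~p is F, <>p is T. ✗
— 1 world.
For <>p:
w0: successors {w2, w7}; p there: w2:T, w7:T. ✓
w1: successors {w0, w2, w4, w5, w6}; p there: w0:F, w2:T, w4:F, w5:F, w6:T. ✓
w2: successors {w0, w1, w2, w3, w4, w7}; p there: w0:F, w1:F, w2:T, w3:T, w4:F, w7:T. ✓
w3: successors {w2, w5}; p there: w2:T, w5:F. ✓
w4: successors {w1, w4}; p there: w1:F, w4:F. ✗
w5: successors {w1, w3, w6, w7}; p there: w1:F, w3:T, w6:T, w7:T. ✓
w6: successors {w2, w3, w4, w5}; p there: w2:T, w3:T, w4:F, w5:F. ✓
w7: successors {w1, w5, w6}; p there: w1:F, w5:F, w6:T. ✓
— 7 worlds.

1 and 7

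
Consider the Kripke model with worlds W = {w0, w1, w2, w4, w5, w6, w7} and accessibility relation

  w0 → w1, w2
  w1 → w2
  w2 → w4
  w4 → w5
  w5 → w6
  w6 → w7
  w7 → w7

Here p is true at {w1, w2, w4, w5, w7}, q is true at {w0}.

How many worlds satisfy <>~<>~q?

w0: successors {w1, w2}; ~<>~q there: w1:F, w2:F. ✗
w1: successors {w2}; ~<>~q there: w2:F. ✗
w2: successors {w4}; ~<>~q there: w4:F. ✗
w4: successors {w5}; ~<>~q there: w5:F. ✗
w5: successors {w6}; ~<>~q there: w6:F. ✗
w6: successors {w7}; ~<>~q there: w7:F. ✗
w7: successors {w7}; ~<>~q there: w7:F. ✗
Satisfying worlds: ∅.

0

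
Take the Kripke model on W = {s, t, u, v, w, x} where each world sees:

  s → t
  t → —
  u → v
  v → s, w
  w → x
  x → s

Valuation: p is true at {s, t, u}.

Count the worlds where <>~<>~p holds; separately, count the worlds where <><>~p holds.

For <>~<>~p:
s: successors {t}; ~<>~p there: t:T. ✓
t: no successors, so <>~<>~p fails. ✗
u: successors {v}; ~<>~p there: v:F. ✗
v: successors {s, w}; ~<>~p there: s:T, w:F. ✓
w: successors {x}; ~<>~p there: x:T. ✓
x: successors {s}; ~<>~p there: s:T. ✓
— 4 worlds.
For <><>~p:
s: successors {t}; <>~p there: t:F. ✗
t: no successors, so <><>~p fails. ✗
u: successors {v}; <>~p there: v:T. ✓
v: successors {s, w}; <>~p there: s:F, w:T. ✓
w: successors {x}; <>~p there: x:F. ✗
x: successors {s}; <>~p there: s:F. ✗
— 2 worlds.

4 and 2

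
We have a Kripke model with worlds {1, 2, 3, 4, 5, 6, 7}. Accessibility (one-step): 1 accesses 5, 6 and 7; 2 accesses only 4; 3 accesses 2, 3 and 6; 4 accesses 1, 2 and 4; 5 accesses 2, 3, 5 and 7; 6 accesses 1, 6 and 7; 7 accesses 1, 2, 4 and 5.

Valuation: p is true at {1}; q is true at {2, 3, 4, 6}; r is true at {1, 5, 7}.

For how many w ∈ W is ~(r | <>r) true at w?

2

1: r | <>r is T. ✗
2: r | <>r is F. ✓
3: r | <>r is F. ✓
4: r | <>r is T. ✗
5: r | <>r is T. ✗
6: r | <>r is T. ✗
7: r | <>r is T. ✗
Satisfying worlds: {2, 3}.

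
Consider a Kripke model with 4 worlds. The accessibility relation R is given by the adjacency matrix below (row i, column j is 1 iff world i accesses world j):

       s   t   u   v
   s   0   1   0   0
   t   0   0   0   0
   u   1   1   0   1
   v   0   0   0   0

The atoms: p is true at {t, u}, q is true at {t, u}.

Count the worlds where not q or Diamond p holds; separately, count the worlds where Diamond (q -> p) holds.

For not q or Diamond p:
s: not q is T, Diamond p is T. ✓
t: not q is F, Diamond p is F. ✗
u: not q is F, Diamond p is T. ✓
v: not q is T, Diamond p is F. ✓
— 3 worlds.
For Diamond (q -> p):
s: successors {t}; q -> p there: t:T. ✓
t: no successors, so Diamond (q -> p) fails. ✗
u: successors {s, t, v}; q -> p there: s:T, t:T, v:T. ✓
v: no successors, so Diamond (q -> p) fails. ✗
— 2 worlds.

3 and 2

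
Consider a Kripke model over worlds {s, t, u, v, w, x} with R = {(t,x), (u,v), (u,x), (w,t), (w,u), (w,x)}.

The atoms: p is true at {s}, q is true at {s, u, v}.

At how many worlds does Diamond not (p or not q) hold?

s: no successors, so Diamond not (p or not q) fails. ✗
t: successors {x}; not (p or not q) there: x:F. ✗
u: successors {v, x}; not (p or not q) there: v:T, x:F. ✓
v: no successors, so Diamond not (p or not q) fails. ✗
w: successors {t, u, x}; not (p or not q) there: t:F, u:T, x:F. ✓
x: no successors, so Diamond not (p or not q) fails. ✗
Satisfying worlds: {u, w}.

2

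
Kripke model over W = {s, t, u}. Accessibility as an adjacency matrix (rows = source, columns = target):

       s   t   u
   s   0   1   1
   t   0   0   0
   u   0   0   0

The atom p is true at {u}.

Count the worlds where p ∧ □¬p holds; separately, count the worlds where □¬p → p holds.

For p ∧ □¬p:
s: p is F, □¬p is F. ✗
t: p is F, □¬p is T. ✗
u: p is T, □¬p is T. ✓
— 1 world.
For □¬p → p:
s: □¬p is F, p is F. ✓
t: □¬p is T, p is F. ✗
u: □¬p is T, p is T. ✓
— 2 worlds.

1 and 2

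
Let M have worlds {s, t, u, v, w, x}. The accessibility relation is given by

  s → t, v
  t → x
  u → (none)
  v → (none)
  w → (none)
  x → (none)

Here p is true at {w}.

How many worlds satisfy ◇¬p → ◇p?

4

s: ◇¬p is T, ◇p is F. ✗
t: ◇¬p is T, ◇p is F. ✗
u: ◇¬p is F, ◇p is F. ✓
v: ◇¬p is F, ◇p is F. ✓
w: ◇¬p is F, ◇p is F. ✓
x: ◇¬p is F, ◇p is F. ✓
Satisfying worlds: {u, v, w, x}.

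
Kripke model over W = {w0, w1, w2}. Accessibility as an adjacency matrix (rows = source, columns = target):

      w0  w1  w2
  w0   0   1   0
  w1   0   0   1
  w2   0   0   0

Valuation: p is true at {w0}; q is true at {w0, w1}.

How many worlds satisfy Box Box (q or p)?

w0: successors {w1}; Box (q or p) there: w1:F. ✗
w1: successors {w2}; Box (q or p) there: w2:T. ✓
w2: no successors, so Box Box (q or p) holds vacuously. ✓
Satisfying worlds: {w1, w2}.

2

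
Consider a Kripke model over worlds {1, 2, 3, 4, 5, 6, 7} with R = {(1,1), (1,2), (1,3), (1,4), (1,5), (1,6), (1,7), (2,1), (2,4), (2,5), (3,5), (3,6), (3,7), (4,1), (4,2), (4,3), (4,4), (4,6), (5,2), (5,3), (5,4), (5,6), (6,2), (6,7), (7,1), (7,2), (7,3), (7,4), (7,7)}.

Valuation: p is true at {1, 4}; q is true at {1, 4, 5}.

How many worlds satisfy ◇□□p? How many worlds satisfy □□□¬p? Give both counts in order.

For ◇□□p:
1: successors {1, 2, 3, 4, 5, 6, 7}; □□p there: 1:F, 2:F, 3:F, 4:F, 5:F, 6:F, 7:F. ✗
2: successors {1, 4, 5}; □□p there: 1:F, 4:F, 5:F. ✗
3: successors {5, 6, 7}; □□p there: 5:F, 6:F, 7:F. ✗
4: successors {1, 2, 3, 4, 6}; □□p there: 1:F, 2:F, 3:F, 4:F, 6:F. ✗
5: successors {2, 3, 4, 6}; □□p there: 2:F, 3:F, 4:F, 6:F. ✗
6: successors {2, 7}; □□p there: 2:F, 7:F. ✗
7: successors {1, 2, 3, 4, 7}; □□p there: 1:F, 2:F, 3:F, 4:F, 7:F. ✗
— 0 worlds.
For □□□¬p:
1: successors {1, 2, 3, 4, 5, 6, 7}; □□¬p there: 1:F, 2:F, 3:F, 4:F, 5:F, 6:F, 7:F. ✗
2: successors {1, 4, 5}; □□¬p there: 1:F, 4:F, 5:F. ✗
3: successors {5, 6, 7}; □□¬p there: 5:F, 6:F, 7:F. ✗
4: successors {1, 2, 3, 4, 6}; □□¬p there: 1:F, 2:F, 3:F, 4:F, 6:F. ✗
5: successors {2, 3, 4, 6}; □□¬p there: 2:F, 3:F, 4:F, 6:F. ✗
6: successors {2, 7}; □□¬p there: 2:F, 7:F. ✗
7: successors {1, 2, 3, 4, 7}; □□¬p there: 1:F, 2:F, 3:F, 4:F, 7:F. ✗
— 0 worlds.

0 and 0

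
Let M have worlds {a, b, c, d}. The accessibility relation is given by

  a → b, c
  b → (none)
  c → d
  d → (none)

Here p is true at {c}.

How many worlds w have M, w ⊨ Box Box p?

a: successors {b, c}; Box p there: b:T, c:F. ✗
b: no successors, so Box Box p holds vacuously. ✓
c: successors {d}; Box p there: d:T. ✓
d: no successors, so Box Box p holds vacuously. ✓
Satisfying worlds: {b, c, d}.

3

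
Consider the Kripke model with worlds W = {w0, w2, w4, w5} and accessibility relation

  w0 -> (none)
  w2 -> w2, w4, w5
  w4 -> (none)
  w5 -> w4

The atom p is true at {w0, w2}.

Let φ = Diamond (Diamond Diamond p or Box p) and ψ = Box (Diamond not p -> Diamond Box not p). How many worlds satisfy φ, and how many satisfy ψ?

2 and 4

For Diamond (Diamond Diamond p or Box p):
w0: no successors, so Diamond (Diamond Diamond p or Box p) fails. ✗
w2: successors {w2, w4, w5}; Diamond Diamond p or Box p there: w2:T, w4:T, w5:F. ✓
w4: no successors, so Diamond (Diamond Diamond p or Box p) fails. ✗
w5: successors {w4}; Diamond Diamond p or Box p there: w4:T. ✓
— 2 worlds.
For Box (Diamond not p -> Diamond Box not p):
w0: no successors, so Box (Diamond not p -> Diamond Box not p) holds vacuously. ✓
w2: successors {w2, w4, w5}; Diamond not p -> Diamond Box not p there: w2:T, w4:T, w5:T. ✓
w4: no successors, so Box (Diamond not p -> Diamond Box not p) holds vacuously. ✓
w5: successors {w4}; Diamond not p -> Diamond Box not p there: w4:T. ✓
— 4 worlds.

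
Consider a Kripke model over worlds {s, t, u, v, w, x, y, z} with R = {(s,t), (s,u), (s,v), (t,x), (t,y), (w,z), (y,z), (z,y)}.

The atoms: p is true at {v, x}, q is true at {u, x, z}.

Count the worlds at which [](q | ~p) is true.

7

s: successors {t, u, v}; q | ~p there: t:T, u:T, v:F. ✗
t: successors {x, y}; q | ~p there: x:T, y:T. ✓
u: no successors, so [](q | ~p) holds vacuously. ✓
v: no successors, so [](q | ~p) holds vacuously. ✓
w: successors {z}; q | ~p there: z:T. ✓
x: no successors, so [](q | ~p) holds vacuously. ✓
y: successors {z}; q | ~p there: z:T. ✓
z: successors {y}; q | ~p there: y:T. ✓
Satisfying worlds: {t, u, v, w, x, y, z}.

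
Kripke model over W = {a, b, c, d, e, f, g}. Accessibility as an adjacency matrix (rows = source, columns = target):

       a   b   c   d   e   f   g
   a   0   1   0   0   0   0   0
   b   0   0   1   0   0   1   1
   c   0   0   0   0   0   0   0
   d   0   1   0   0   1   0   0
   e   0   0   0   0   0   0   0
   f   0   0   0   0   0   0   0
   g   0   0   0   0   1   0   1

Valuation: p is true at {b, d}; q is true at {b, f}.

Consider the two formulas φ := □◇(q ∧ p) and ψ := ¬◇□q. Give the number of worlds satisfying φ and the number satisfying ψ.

For □◇(q ∧ p):
a: successors {b}; ◇(q ∧ p) there: b:F. ✗
b: successors {c, f, g}; ◇(q ∧ p) there: c:F, f:F, g:F. ✗
c: no successors, so □◇(q ∧ p) holds vacuously. ✓
d: successors {b, e}; ◇(q ∧ p) there: b:F, e:F. ✗
e: no successors, so □◇(q ∧ p) holds vacuously. ✓
f: no successors, so □◇(q ∧ p) holds vacuously. ✓
g: successors {e, g}; ◇(q ∧ p) there: e:F, g:F. ✗
— 3 worlds.
For ¬◇□q:
a: ◇□q is F. ✓
b: ◇□q is T. ✗
c: ◇□q is F. ✓
d: ◇□q is T. ✗
e: ◇□q is F. ✓
f: ◇□q is F. ✓
g: ◇□q is T. ✗
— 4 worlds.

3 and 4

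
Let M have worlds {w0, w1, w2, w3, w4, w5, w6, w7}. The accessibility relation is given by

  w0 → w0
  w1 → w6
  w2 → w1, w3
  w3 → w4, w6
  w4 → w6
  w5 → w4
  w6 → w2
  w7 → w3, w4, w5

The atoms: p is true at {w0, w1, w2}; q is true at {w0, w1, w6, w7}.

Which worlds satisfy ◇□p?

{w0, w1, w3, w4}

w0: successors {w0}; □p there: w0:T. ✓
w1: successors {w6}; □p there: w6:T. ✓
w2: successors {w1, w3}; □p there: w1:F, w3:F. ✗
w3: successors {w4, w6}; □p there: w4:F, w6:T. ✓
w4: successors {w6}; □p there: w6:T. ✓
w5: successors {w4}; □p there: w4:F. ✗
w6: successors {w2}; □p there: w2:F. ✗
w7: successors {w3, w4, w5}; □p there: w3:F, w4:F, w5:F. ✗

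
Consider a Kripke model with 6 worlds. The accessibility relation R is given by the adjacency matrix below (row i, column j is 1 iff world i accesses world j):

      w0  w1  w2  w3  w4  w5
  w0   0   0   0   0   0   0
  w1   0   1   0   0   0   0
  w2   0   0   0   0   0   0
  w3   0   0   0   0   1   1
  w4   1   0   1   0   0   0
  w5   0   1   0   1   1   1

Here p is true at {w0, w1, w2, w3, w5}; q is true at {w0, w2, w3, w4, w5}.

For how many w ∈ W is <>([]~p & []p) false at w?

w0: no successors, so <>([]~p & []p) fails. ✗
w1: successors {w1}; []~p & []p there: w1:F. ✗
w2: no successors, so <>([]~p & []p) fails. ✗
w3: successors {w4, w5}; []~p & []p there: w4:F, w5:F. ✗
w4: successors {w0, w2}; []~p & []p there: w0:T, w2:T. ✓
w5: successors {w1, w3, w4, w5}; []~p & []p there: w1:F, w3:F, w4:F, w5:F. ✗
Satisfying worlds: {w4}.
So <>([]~p & []p) fails at the other 5 worlds.

5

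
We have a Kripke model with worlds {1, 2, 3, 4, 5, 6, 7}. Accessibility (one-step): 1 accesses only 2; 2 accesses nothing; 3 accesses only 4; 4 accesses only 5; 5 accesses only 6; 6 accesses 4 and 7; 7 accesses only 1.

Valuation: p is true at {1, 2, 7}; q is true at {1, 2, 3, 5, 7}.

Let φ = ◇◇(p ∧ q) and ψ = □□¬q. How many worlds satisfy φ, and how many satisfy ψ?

3 and 3

For ◇◇(p ∧ q):
1: successors {2}; ◇(p ∧ q) there: 2:F. ✗
2: no successors, so ◇◇(p ∧ q) fails. ✗
3: successors {4}; ◇(p ∧ q) there: 4:F. ✗
4: successors {5}; ◇(p ∧ q) there: 5:F. ✗
5: successors {6}; ◇(p ∧ q) there: 6:T. ✓
6: successors {4, 7}; ◇(p ∧ q) there: 4:F, 7:T. ✓
7: successors {1}; ◇(p ∧ q) there: 1:T. ✓
— 3 worlds.
For □□¬q:
1: successors {2}; □¬q there: 2:T. ✓
2: no successors, so □□¬q holds vacuously. ✓
3: successors {4}; □¬q there: 4:F. ✗
4: successors {5}; □¬q there: 5:T. ✓
5: successors {6}; □¬q there: 6:F. ✗
6: successors {4, 7}; □¬q there: 4:F, 7:F. ✗
7: successors {1}; □¬q there: 1:F. ✗
— 3 worlds.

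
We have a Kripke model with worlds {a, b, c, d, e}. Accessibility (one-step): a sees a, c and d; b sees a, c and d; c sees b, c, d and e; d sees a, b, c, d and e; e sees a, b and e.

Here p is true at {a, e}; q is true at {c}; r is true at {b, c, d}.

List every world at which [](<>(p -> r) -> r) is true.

a: successors {a, c, d}; <>(p -> r) -> r there: a:F, c:T, d:T. ✗
b: successors {a, c, d}; <>(p -> r) -> r there: a:F, c:T, d:T. ✗
c: successors {b, c, d, e}; <>(p -> r) -> r there: b:T, c:T, d:T, e:F. ✗
d: successors {a, b, c, d, e}; <>(p -> r) -> r there: a:F, b:T, c:T, d:T, e:F. ✗
e: successors {a, b, e}; <>(p -> r) -> r there: a:F, b:T, e:F. ✗

∅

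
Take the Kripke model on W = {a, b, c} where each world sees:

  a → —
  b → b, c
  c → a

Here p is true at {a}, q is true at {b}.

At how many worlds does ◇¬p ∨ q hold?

1

a: ◇¬p is F, q is F. ✗
b: ◇¬p is T, q is T. ✓
c: ◇¬p is F, q is F. ✗
Satisfying worlds: {b}.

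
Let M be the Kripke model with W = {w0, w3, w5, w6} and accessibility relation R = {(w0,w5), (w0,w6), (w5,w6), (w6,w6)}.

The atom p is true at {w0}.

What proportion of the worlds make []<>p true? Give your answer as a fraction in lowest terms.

w0: successors {w5, w6}; <>p there: w5:F, w6:F. ✗
w3: no successors, so []<>p holds vacuously. ✓
w5: successors {w6}; <>p there: w6:F. ✗
w6: successors {w6}; <>p there: w6:F. ✗
That's 1 of 4 worlds, so 1/4.

1/4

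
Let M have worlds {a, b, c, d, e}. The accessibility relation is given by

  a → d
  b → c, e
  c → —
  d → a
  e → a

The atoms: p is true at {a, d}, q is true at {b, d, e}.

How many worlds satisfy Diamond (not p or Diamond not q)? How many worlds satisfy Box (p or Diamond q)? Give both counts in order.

2 and 4

For Diamond (not p or Diamond not q):
a: successors {d}; not p or Diamond not q there: d:T. ✓
b: successors {c, e}; not p or Diamond not q there: c:T, e:T. ✓
c: no successors, so Diamond (not p or Diamond not q) fails. ✗
d: successors {a}; not p or Diamond not q there: a:F. ✗
e: successors {a}; not p or Diamond not q there: a:F. ✗
— 2 worlds.
For Box (p or Diamond q):
a: successors {d}; p or Diamond q there: d:T. ✓
b: successors {c, e}; p or Diamond q there: c:F, e:F. ✗
c: no successors, so Box (p or Diamond q) holds vacuously. ✓
d: successors {a}; p or Diamond q there: a:T. ✓
e: successors {a}; p or Diamond q there: a:T. ✓
— 4 worlds.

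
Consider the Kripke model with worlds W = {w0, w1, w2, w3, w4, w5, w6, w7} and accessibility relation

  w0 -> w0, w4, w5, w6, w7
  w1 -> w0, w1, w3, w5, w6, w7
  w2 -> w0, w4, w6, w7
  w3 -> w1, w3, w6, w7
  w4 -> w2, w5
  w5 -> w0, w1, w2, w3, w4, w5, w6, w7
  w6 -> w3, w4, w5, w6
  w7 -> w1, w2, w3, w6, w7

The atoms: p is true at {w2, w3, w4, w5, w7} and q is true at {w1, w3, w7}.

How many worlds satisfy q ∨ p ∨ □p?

6

w0: q is F, p ∨ □p is F. ✗
w1: q is T, p ∨ □p is F. ✓
w2: q is F, p ∨ □p is T. ✓
w3: q is T, p ∨ □p is T. ✓
w4: q is F, p ∨ □p is T. ✓
w5: q is F, p ∨ □p is T. ✓
w6: q is F, p ∨ □p is F. ✗
w7: q is T, p ∨ □p is T. ✓
Satisfying worlds: {w1, w2, w3, w4, w5, w7}.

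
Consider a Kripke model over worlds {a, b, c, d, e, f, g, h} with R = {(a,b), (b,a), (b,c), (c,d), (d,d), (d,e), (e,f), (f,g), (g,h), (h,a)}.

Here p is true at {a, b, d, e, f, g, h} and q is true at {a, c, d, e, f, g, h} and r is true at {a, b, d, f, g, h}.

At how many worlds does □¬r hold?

0

a: successors {b}; ¬r there: b:F. ✗
b: successors {a, c}; ¬r there: a:F, c:T. ✗
c: successors {d}; ¬r there: d:F. ✗
d: successors {d, e}; ¬r there: d:F, e:T. ✗
e: successors {f}; ¬r there: f:F. ✗
f: successors {g}; ¬r there: g:F. ✗
g: successors {h}; ¬r there: h:F. ✗
h: successors {a}; ¬r there: a:F. ✗
Satisfying worlds: ∅.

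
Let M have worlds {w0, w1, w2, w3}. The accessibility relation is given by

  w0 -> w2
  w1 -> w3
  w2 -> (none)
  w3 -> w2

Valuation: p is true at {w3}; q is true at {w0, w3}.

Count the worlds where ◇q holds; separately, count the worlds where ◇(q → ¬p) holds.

For ◇q:
w0: successors {w2}; q there: w2:F. ✗
w1: successors {w3}; q there: w3:T. ✓
w2: no successors, so ◇q fails. ✗
w3: successors {w2}; q there: w2:F. ✗
— 1 world.
For ◇(q → ¬p):
w0: successors {w2}; q → ¬p there: w2:T. ✓
w1: successors {w3}; q → ¬p there: w3:F. ✗
w2: no successors, so ◇(q → ¬p) fails. ✗
w3: successors {w2}; q → ¬p there: w2:T. ✓
— 2 worlds.

1 and 2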